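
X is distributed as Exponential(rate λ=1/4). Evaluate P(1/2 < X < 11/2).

P(1/2 < X < 11/2) = ∫_{1/2}^{11/2} f(x) dx
where f(x) = \frac{e^{- \frac{x}{4}}}{4}
= - \frac{1 - e^{\frac{5}{4}}}{e^{\frac{11}{8}}}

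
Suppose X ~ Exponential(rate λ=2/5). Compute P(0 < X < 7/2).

P(0 < X < 7/2) = ∫_{0}^{7/2} f(x) dx
where f(x) = \frac{2 e^{- \frac{2 x}{5}}}{5}
= 1 - e^{- \frac{7}{5}}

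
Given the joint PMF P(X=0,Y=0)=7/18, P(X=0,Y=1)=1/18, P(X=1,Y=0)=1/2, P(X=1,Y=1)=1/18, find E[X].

First find marginal of X:
P(X=0) = 4/9
P(X=1) = 5/9
E[X] = 0 × 4/9 + 1 × 5/9 = 5/9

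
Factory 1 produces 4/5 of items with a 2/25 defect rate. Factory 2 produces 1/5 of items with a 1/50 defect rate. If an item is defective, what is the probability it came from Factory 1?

Using Bayes' theorem:
P(F1) = 4/5, P(D|F1) = 2/25
P(F2) = 1/5, P(D|F2) = 1/50
P(D) = P(D|F1)P(F1) + P(D|F2)P(F2)
     = \frac{17}{250}
P(F1|D) = P(D|F1)P(F1) / P(D)
= \frac{16}{17}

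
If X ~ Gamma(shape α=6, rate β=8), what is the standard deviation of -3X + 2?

For X ~ Gamma(shape α=6, rate β=8):
Var(X) = \frac{3}{32}
SD(X) = √(Var(X)) = √(\frac{3}{32}) = \frac{\sqrt{6}}{8}
SD(-3X + 2) = |-3| × SD(X) = 3 × \frac{\sqrt{6}}{8} = \frac{3 \sqrt{6}}{8}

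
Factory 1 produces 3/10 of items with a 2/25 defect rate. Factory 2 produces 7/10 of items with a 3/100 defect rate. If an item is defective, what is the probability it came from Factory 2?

Using Bayes' theorem:
P(F1) = 3/10, P(D|F1) = 2/25
P(F2) = 7/10, P(D|F2) = 3/100
P(D) = P(D|F1)P(F1) + P(D|F2)P(F2)
     = \frac{9}{200}
P(F2|D) = P(D|F2)P(F2) / P(D)
= \frac{7}{15}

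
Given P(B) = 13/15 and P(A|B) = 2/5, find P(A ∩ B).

By definition, P(A|B) = P(A ∩ B) / P(B)
So P(A ∩ B) = P(A|B) × P(B)
= 2/5 × 13/15
= 26/75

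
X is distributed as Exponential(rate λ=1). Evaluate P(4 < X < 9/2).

P(4 < X < 9/2) = ∫_{4}^{9/2} f(x) dx
where f(x) = e^{- x}
= - \frac{1}{e^{\frac{9}{2}}} + e^{-4}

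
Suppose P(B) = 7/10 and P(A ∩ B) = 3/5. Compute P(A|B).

P(A|B) = P(A ∩ B) / P(B)
= (3/5) / (7/10)
= 6/7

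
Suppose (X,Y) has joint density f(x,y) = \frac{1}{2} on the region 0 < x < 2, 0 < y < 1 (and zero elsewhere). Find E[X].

f_X(x) = ∫_0^1 \frac{1}{2} dy = \frac{1}{2}
E[X] = ∫_0^2 x × (\frac{1}{2}) dx = 1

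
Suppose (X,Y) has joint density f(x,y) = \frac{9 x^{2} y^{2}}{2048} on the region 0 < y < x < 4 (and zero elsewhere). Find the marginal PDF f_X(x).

f_X(x) = ∫_0^x \frac{9 x^{2} y^{2}}{2048} dy = \frac{3 x^{5}}{2048}
for 0 < x < 4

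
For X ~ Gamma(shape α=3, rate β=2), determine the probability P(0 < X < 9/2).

P(0 < X < 9/2) = ∫_{0}^{9/2} f(x) dx
where f(x) = 4 x^{2} e^{- 2 x}
= 1 - \frac{101}{2 e^{9}}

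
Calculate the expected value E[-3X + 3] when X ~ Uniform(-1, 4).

For X ~ Uniform(-1, 4):
E[X] = \frac{3}{2}
E[-3X + 3] = -3 × E[X] + 3 = - \frac{3}{2}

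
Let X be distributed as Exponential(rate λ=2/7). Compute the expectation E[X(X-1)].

E[X(X-1)] = E[X² - X] = E[X²] - E[X]
E[X] = \frac{7}{2}
E[X²] = Var(X) + (E[X])² = \frac{49}{4} + (\frac{7}{2})² = \frac{49}{2}
E[X(X-1)] = \frac{49}{2} - \frac{7}{2} = 21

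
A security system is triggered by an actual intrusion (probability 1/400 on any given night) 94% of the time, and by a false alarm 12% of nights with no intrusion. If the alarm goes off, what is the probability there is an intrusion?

Let D = the rare event, + = positive/flagged.
P(D) = 1/400
P(+|D) = 94/100 = 47/50
P(+|D') = 12/100 = 3/25
P(+) = P(+|D)P(D) + P(+|D')P(D')
     = \frac{47}{50} × \frac{1}{400} + \frac{3}{25} × \frac{399}{400}
     = \frac{2441}{20000}
P(D|+) = P(+|D)P(D)/P(+) = \frac{47}{2441}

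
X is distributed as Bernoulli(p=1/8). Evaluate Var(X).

For X ~ Bernoulli(p=1/8):
Var(X) = \frac{7}{64}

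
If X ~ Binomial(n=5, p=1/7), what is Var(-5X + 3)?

For X ~ Binomial(n=5, p=1/7):
Var(X) = \frac{30}{49}
Var(-5X + 3) = (-5)² × Var(X) = 25 × \frac{30}{49} = \frac{750}{49}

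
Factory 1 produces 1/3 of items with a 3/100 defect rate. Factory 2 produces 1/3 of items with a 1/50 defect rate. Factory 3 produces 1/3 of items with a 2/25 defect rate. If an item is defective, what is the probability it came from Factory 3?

Using Bayes' theorem:
P(F1) = 1/3, P(D|F1) = 3/100
P(F2) = 1/3, P(D|F2) = 1/50
P(F3) = 1/3, P(D|F3) = 2/25
P(D) = P(D|F1)P(F1) + P(D|F2)P(F2) + P(D|F3)P(F3)
     = \frac{13}{300}
P(F3|D) = P(D|F3)P(F3) / P(D)
= \frac{8}{13}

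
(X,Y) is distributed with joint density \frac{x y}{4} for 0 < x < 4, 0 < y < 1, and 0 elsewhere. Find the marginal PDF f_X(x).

f_X(x) = ∫_0^1 f(x,y) dy
= ∫_0^1 \frac{x y}{4} dy
= \frac{x}{8} for 0 < x < 4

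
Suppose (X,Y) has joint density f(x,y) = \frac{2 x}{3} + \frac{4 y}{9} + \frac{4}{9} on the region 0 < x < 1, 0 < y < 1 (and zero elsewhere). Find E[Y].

E[Y] = ∫_0^1 ∫_0^1 y × f(x,y) dx dy
= \frac{29}{54}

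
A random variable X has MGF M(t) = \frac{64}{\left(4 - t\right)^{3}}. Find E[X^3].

To find E[X^3], compute M^(3)(0):
M^(1)(t) = \frac{192}{\left(4 - t\right)^{4}}
M^(2)(t) = \frac{768}{\left(4 - t\right)^{5}}
M^(3)(t) = \frac{3840}{\left(4 - t\right)^{6}}
M^(3)(0) = \frac{15}{16}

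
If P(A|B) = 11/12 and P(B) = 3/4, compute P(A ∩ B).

By definition, P(A|B) = P(A ∩ B) / P(B)
So P(A ∩ B) = P(A|B) × P(B)
= 11/12 × 3/4
= 11/16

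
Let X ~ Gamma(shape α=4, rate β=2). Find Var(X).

For X ~ Gamma(shape α=4, rate β=2):
Var(X) = 1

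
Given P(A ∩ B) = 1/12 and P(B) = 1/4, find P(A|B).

P(A|B) = P(A ∩ B) / P(B)
= (1/12) / (1/4)
= 1/3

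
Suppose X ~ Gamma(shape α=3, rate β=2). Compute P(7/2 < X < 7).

P(7/2 < X < 7) = ∫_{7/2}^{7} f(x) dx
where f(x) = 4 x^{2} e^{- 2 x}
= \frac{-226 + 65 e^{7}}{2 e^{14}}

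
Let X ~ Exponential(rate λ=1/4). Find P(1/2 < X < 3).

P(1/2 < X < 3) = ∫_{1/2}^{3} f(x) dx
where f(x) = \frac{e^{- \frac{x}{4}}}{4}
= - \frac{1}{e^{\frac{3}{4}}} + e^{- \frac{1}{8}}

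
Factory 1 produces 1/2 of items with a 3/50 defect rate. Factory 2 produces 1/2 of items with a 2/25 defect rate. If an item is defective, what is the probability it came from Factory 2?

Using Bayes' theorem:
P(F1) = 1/2, P(D|F1) = 3/50
P(F2) = 1/2, P(D|F2) = 2/25
P(D) = P(D|F1)P(F1) + P(D|F2)P(F2)
     = \frac{7}{100}
P(F2|D) = P(D|F2)P(F2) / P(D)
= \frac{4}{7}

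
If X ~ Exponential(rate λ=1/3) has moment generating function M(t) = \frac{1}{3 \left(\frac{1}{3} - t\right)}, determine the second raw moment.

To find E[X^2], compute M^(2)(0):
M^(1)(t) = \frac{1}{3 \left(\frac{1}{3} - t\right)^{2}}
M^(2)(t) = \frac{2}{3 \left(\frac{1}{3} - t\right)^{3}}
M^(2)(0) = 18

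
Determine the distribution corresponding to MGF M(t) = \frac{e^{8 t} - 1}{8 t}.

The MGF M(t) = \frac{e^{8 t} - 1}{8 t} is the standard form for the Uniform distribution.
Comparing with the known MGF formula identifies: Uniform(0, 8)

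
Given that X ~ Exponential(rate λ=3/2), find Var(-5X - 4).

For X ~ Exponential(rate λ=3/2):
Var(X) = \frac{4}{9}
Var(-5X - 4) = (-5)² × Var(X) = 25 × \frac{4}{9} = \frac{100}{9}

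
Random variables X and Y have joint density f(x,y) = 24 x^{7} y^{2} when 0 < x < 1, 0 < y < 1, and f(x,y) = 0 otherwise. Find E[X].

E[X] = ∫_0^1 ∫_0^1 x × f(x,y) dy dx
= ∫_0^1 ∫_0^1 x × (24 x^{7} y^{2}) dy dx
= \frac{8}{9}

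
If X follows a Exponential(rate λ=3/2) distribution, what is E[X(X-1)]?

E[X(X-1)] = E[X² - X] = E[X²] - E[X]
E[X] = \frac{2}{3}
E[X²] = Var(X) + (E[X])² = \frac{4}{9} + (\frac{2}{3})² = \frac{8}{9}
E[X(X-1)] = \frac{8}{9} - \frac{2}{3} = \frac{2}{9}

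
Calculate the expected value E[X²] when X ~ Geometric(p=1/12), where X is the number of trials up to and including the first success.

Using the identity E[X²] = Var(X) + (E[X])²:
E[X] = 12
Var(X) = 132
E[X²] = 132 + (12)²
= 276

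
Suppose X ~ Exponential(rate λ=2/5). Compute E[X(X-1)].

E[X(X-1)] = E[X² - X] = E[X²] - E[X]
E[X] = \frac{5}{2}
E[X²] = Var(X) + (E[X])² = \frac{25}{4} + (\frac{5}{2})² = \frac{25}{2}
E[X(X-1)] = \frac{25}{2} - \frac{5}{2} = 10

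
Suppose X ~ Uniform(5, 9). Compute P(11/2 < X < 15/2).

P(11/2 < X < 15/2) = ∫_{11/2}^{15/2} f(x) dx
where f(x) = \frac{1}{4}
= \frac{1}{2}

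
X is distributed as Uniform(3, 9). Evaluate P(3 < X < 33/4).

P(3 < X < 33/4) = ∫_{3}^{33/4} f(x) dx
where f(x) = \frac{1}{6}
= \frac{7}{8}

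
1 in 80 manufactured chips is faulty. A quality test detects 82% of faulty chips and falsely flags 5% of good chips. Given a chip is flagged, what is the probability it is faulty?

Let D = the rare event, + = positive/flagged.
P(D) = 1/80
P(+|D) = 82/100 = 41/50
P(+|D') = 5/100 = 1/20
P(+) = P(+|D)P(D) + P(+|D')P(D')
     = \frac{41}{50} × \frac{1}{80} + \frac{1}{20} × \frac{79}{80}
     = \frac{477}{8000}
P(D|+) = P(+|D)P(D)/P(+) = \frac{82}{477}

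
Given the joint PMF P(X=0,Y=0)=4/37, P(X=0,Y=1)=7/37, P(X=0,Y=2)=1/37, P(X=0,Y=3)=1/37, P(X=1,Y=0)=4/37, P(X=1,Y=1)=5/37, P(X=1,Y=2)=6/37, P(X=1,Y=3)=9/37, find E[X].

First find marginal of X:
P(X=0) = 13/37
P(X=1) = 24/37
E[X] = 0 × 13/37 + 1 × 24/37 = 24/37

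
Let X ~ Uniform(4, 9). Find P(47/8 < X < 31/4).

P(47/8 < X < 31/4) = ∫_{47/8}^{31/4} f(x) dx
where f(x) = \frac{1}{5}
= \frac{3}{8}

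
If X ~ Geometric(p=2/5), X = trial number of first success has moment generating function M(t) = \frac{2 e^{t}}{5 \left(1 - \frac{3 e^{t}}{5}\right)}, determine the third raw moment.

To find E[X^3], compute M^(3)(0):
M^(1)(t) = \frac{2 e^{t}}{5 \left(1 - \frac{3 e^{t}}{5}\right)} + \frac{6 e^{2 t}}{25 \left(1 - \frac{3 e^{t}}{5}\right)^{2}}
M^(2)(t) = \frac{2 e^{t}}{5 \left(1 - \frac{3 e^{t}}{5}\right)} + \frac{18 e^{2 t}}{25 \left(1 - \frac{3 e^{t}}{5}\right)^{2}} + \frac{36 e^{3 t}}{125 \left(1 - \frac{3 e^{t}}{5}\right)^{3}}
M^(3)(t) = \frac{2 e^{t}}{5 \left(1 - \frac{3 e^{t}}{5}\right)} + \frac{42 e^{2 t}}{25 \left(1 - \frac{3 e^{t}}{5}\right)^{2}} + \frac{216 e^{3 t}}{125 \left(1 - \frac{3 e^{t}}{5}\right)^{3}} + \frac{324 e^{4 t}}{625 \left(1 - \frac{3 e^{t}}{5}\right)^{4}}
M^(3)(0) = \frac{235}{4}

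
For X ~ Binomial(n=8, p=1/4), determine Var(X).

For X ~ Binomial(n=8, p=1/4):
Var(X) = \frac{3}{2}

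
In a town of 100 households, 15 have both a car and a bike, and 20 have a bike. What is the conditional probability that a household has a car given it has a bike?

P(A ∩ B) = 15/100 = 3/20
P(B) = 20/100 = 1/5
P(A|B) = P(A ∩ B) / P(B) = (3/20) / (1/5) = 3/4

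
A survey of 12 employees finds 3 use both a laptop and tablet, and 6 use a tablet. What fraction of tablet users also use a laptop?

P(A ∩ B) = 3/12 = 1/4
P(B) = 6/12 = 1/2
P(A|B) = P(A ∩ B) / P(B) = (1/4) / (1/2) = 1/2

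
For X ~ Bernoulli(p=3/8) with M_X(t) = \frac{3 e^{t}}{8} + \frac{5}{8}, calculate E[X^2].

To find E[X^2], compute M^(2)(0):
M^(1)(t) = \frac{3 e^{t}}{8}
M^(2)(t) = \frac{3 e^{t}}{8}
M^(2)(0) = \frac{3}{8}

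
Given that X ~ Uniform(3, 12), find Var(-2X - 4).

For X ~ Uniform(3, 12):
Var(X) = \frac{27}{4}
Var(-2X - 4) = (-2)² × Var(X) = 4 × \frac{27}{4} = 27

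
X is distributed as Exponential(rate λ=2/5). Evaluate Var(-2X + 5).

For X ~ Exponential(rate λ=2/5):
Var(X) = \frac{25}{4}
Var(-2X + 5) = (-2)² × Var(X) = 4 × \frac{25}{4} = 25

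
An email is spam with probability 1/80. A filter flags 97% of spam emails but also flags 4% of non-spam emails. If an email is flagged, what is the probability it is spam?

Let D = the rare event, + = positive/flagged.
P(D) = 1/80
P(+|D) = 97/100
P(+|D') = 4/100 = 1/25
P(+) = P(+|D)P(D) + P(+|D')P(D')
     = \frac{97}{100} × \frac{1}{80} + \frac{1}{25} × \frac{79}{80}
     = \frac{413}{8000}
P(D|+) = P(+|D)P(D)/P(+) = \frac{97}{413}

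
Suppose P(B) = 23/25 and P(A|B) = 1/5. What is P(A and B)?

By definition, P(A|B) = P(A ∩ B) / P(B)
So P(A ∩ B) = P(A|B) × P(B)
= 1/5 × 23/25
= 23/125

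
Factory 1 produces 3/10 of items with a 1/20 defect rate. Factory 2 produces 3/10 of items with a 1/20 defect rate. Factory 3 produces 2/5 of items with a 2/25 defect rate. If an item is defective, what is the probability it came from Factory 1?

Using Bayes' theorem:
P(F1) = 3/10, P(D|F1) = 1/20
P(F2) = 3/10, P(D|F2) = 1/20
P(F3) = 2/5, P(D|F3) = 2/25
P(D) = P(D|F1)P(F1) + P(D|F2)P(F2) + P(D|F3)P(F3)
     = \frac{31}{500}
P(F1|D) = P(D|F1)P(F1) / P(D)
= \frac{15}{62}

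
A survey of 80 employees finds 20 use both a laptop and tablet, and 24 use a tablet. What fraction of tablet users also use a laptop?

P(A ∩ B) = 20/80 = 1/4
P(B) = 24/80 = 3/10
P(A|B) = P(A ∩ B) / P(B) = (1/4) / (3/10) = 5/6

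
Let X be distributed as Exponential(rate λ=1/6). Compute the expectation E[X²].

Using the identity E[X²] = Var(X) + (E[X])²:
E[X] = 6
Var(X) = 36
E[X²] = 36 + (6)²
= 72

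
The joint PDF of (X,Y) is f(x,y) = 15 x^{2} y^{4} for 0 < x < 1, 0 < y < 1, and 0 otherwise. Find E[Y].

E[Y] = ∫_0^1 ∫_0^1 y × f(x,y) dx dy
= \frac{5}{6}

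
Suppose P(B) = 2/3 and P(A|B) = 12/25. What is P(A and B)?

By definition, P(A|B) = P(A ∩ B) / P(B)
So P(A ∩ B) = P(A|B) × P(B)
= 12/25 × 2/3
= 8/25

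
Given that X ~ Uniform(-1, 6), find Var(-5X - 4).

For X ~ Uniform(-1, 6):
Var(X) = \frac{49}{12}
Var(-5X - 4) = (-5)² × Var(X) = 25 × \frac{49}{12} = \frac{1225}{12}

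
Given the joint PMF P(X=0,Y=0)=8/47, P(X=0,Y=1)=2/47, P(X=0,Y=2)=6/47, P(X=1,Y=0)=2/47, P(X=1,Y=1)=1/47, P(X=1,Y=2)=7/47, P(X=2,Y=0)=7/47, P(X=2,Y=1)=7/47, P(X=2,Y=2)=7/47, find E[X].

First find marginal of X:
P(X=0) = 16/47
P(X=1) = 10/47
P(X=2) = 21/47
E[X] = 0 × 16/47 + 1 × 10/47 + 2 × 21/47 = 52/47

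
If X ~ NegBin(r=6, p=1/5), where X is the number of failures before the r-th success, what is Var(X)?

For X ~ NegBin(r=6, p=1/5), where X is the number of failures before the r-th success:
Var(X) = 120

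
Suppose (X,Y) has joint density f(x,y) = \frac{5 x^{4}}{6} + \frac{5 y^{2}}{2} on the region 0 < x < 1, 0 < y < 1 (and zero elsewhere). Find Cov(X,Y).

E[XY] = ∫∫ xy × f(x,y) dx dy = \frac{55}{144}
E[X] = \frac{5}{9}
E[Y] = \frac{17}{24}
Cov(X,Y) = E[XY] - E[X]E[Y] = - \frac{5}{432}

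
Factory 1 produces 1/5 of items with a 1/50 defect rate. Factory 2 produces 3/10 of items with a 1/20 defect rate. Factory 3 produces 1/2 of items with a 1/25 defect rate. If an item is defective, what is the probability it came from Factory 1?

Using Bayes' theorem:
P(F1) = 1/5, P(D|F1) = 1/50
P(F2) = 3/10, P(D|F2) = 1/20
P(F3) = 1/2, P(D|F3) = 1/25
P(D) = P(D|F1)P(F1) + P(D|F2)P(F2) + P(D|F3)P(F3)
     = \frac{39}{1000}
P(F1|D) = P(D|F1)P(F1) / P(D)
= \frac{4}{39}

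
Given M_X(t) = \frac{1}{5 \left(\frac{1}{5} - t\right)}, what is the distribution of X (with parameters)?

The MGF M(t) = \frac{1}{5 \left(\frac{1}{5} - t\right)} is the standard form for the Exponential distribution.
Comparing with the known MGF formula identifies: Exponential(rate λ=1/5)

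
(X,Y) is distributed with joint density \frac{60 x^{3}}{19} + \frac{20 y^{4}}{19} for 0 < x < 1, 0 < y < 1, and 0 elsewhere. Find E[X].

E[X] = ∫_0^1 ∫_0^1 x × f(x,y) dy dx
= ∫_0^1 ∫_0^1 x × (\frac{60 x^{3}}{19} + \frac{20 y^{4}}{19}) dy dx
= \frac{14}{19}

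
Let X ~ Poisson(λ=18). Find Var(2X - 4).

For X ~ Poisson(λ=18):
Var(X) = 18
Var(2X - 4) = (2)² × Var(X) = 4 × 18 = 72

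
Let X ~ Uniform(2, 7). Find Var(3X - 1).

For X ~ Uniform(2, 7):
Var(X) = \frac{25}{12}
Var(3X - 1) = (3)² × Var(X) = 9 × \frac{25}{12} = \frac{75}{4}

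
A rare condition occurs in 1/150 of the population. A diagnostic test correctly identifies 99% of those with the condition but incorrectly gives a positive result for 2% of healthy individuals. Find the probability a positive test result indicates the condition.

Let D = the rare event, + = positive/flagged.
P(D) = 1/150
P(+|D) = 99/100
P(+|D') = 2/100 = 1/50
P(+) = P(+|D)P(D) + P(+|D')P(D')
     = \frac{99}{100} × \frac{1}{150} + \frac{1}{50} × \frac{149}{150}
     = \frac{397}{15000}
P(D|+) = P(+|D)P(D)/P(+) = \frac{99}{397}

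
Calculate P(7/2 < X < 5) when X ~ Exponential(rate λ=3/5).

P(7/2 < X < 5) = ∫_{7/2}^{5} f(x) dx
where f(x) = \frac{3 e^{- \frac{3 x}{5}}}{5}
= - \frac{1}{e^{3}} + e^{- \frac{21}{10}}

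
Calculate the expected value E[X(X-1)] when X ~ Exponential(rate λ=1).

E[X(X-1)] = E[X² - X] = E[X²] - E[X]
E[X] = 1
E[X²] = Var(X) + (E[X])² = 1 + (1)² = 2
E[X(X-1)] = 2 - 1 = 1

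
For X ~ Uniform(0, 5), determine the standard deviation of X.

For X ~ Uniform(0, 5):
Var(X) = \frac{25}{12}
SD(X) = √(Var(X)) = √(\frac{25}{12}) = \frac{5 \sqrt{3}}{6}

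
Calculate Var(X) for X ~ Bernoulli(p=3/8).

For X ~ Bernoulli(p=3/8):
Var(X) = \frac{15}{64}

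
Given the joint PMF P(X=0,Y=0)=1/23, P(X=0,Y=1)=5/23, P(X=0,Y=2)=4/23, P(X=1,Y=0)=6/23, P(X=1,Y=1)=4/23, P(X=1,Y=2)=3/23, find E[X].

First find marginal of X:
P(X=0) = 10/23
P(X=1) = 13/23
E[X] = 0 × 10/23 + 1 × 13/23 = 13/23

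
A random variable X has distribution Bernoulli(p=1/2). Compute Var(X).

For X ~ Bernoulli(p=1/2):
Var(X) = \frac{1}{4}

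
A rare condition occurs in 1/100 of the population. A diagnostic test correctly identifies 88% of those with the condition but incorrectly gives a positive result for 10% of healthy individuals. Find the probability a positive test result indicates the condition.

Let D = the rare event, + = positive/flagged.
P(D) = 1/100
P(+|D) = 88/100 = 22/25
P(+|D') = 10/100 = 1/10
P(+) = P(+|D)P(D) + P(+|D')P(D')
     = \frac{22}{25} × \frac{1}{100} + \frac{1}{10} × \frac{99}{100}
     = \frac{539}{5000}
P(D|+) = P(+|D)P(D)/P(+) = \frac{4}{49}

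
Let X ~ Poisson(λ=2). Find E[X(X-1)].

E[X(X-1)] = E[X² - X] = E[X²] - E[X]
E[X] = 2
E[X²] = Var(X) + (E[X])² = 2 + (2)² = 6
E[X(X-1)] = 6 - 2 = 4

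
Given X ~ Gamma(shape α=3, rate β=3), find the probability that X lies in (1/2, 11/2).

P(1/2 < X < 11/2) = ∫_{1/2}^{11/2} f(x) dx
where f(x) = \frac{27 x^{2} e^{- 3 x}}{2}
= \frac{-1229 + 29 e^{15}}{8 e^{\frac{33}{2}}}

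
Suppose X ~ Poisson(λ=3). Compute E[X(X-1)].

E[X(X-1)] = E[X² - X] = E[X²] - E[X]
E[X] = 3
E[X²] = Var(X) + (E[X])² = 3 + (3)² = 12
E[X(X-1)] = 12 - 3 = 9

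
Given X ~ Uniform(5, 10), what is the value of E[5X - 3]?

For X ~ Uniform(5, 10):
E[X] = \frac{15}{2}
E[5X - 3] = 5 × E[X] - 3 = \frac{69}{2}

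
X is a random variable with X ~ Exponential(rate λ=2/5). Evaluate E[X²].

Using the identity E[X²] = Var(X) + (E[X])²:
E[X] = \frac{5}{2}
Var(X) = \frac{25}{4}
E[X²] = \frac{25}{4} + (\frac{5}{2})²
= \frac{25}{2}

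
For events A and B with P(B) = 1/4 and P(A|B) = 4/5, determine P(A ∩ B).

By definition, P(A|B) = P(A ∩ B) / P(B)
So P(A ∩ B) = P(A|B) × P(B)
= 4/5 × 1/4
= 1/5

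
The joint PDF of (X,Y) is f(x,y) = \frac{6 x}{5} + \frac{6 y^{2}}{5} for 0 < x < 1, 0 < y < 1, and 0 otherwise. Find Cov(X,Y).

E[XY] = ∫∫ xy × f(x,y) dx dy = \frac{7}{20}
E[X] = \frac{3}{5}
E[Y] = \frac{3}{5}
Cov(X,Y) = E[XY] - E[X]E[Y] = - \frac{1}{100}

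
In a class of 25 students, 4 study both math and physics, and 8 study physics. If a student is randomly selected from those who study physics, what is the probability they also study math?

P(A ∩ B) = 4/25
P(B) = 8/25
P(A|B) = P(A ∩ B) / P(B) = (4/25) / (8/25) = 1/2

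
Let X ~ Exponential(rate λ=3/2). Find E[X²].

Using the identity E[X²] = Var(X) + (E[X])²:
E[X] = \frac{2}{3}
Var(X) = \frac{4}{9}
E[X²] = \frac{4}{9} + (\frac{2}{3})²
= \frac{8}{9}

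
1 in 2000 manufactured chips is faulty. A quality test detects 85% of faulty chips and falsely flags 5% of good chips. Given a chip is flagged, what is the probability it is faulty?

Let D = the rare event, + = positive/flagged.
P(D) = 1/2000
P(+|D) = 85/100 = 17/20
P(+|D') = 5/100 = 1/20
P(+) = P(+|D)P(D) + P(+|D')P(D')
     = \frac{17}{20} × \frac{1}{2000} + \frac{1}{20} × \frac{1999}{2000}
     = \frac{63}{1250}
P(D|+) = P(+|D)P(D)/P(+) = \frac{17}{2016}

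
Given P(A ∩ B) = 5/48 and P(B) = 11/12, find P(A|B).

P(A|B) = P(A ∩ B) / P(B)
= (5/48) / (11/12)
= 5/44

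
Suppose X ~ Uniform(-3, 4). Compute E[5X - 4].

For X ~ Uniform(-3, 4):
E[X] = \frac{1}{2}
E[5X - 4] = 5 × E[X] - 4 = - \frac{3}{2}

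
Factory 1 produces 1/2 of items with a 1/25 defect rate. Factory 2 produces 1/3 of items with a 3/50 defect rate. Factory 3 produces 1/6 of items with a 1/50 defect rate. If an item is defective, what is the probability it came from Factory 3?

Using Bayes' theorem:
P(F1) = 1/2, P(D|F1) = 1/25
P(F2) = 1/3, P(D|F2) = 3/50
P(F3) = 1/6, P(D|F3) = 1/50
P(D) = P(D|F1)P(F1) + P(D|F2)P(F2) + P(D|F3)P(F3)
     = \frac{13}{300}
P(F3|D) = P(D|F3)P(F3) / P(D)
= \frac{1}{13}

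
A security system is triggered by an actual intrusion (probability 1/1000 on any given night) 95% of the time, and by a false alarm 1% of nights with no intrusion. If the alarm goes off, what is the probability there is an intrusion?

Let D = the rare event, + = positive/flagged.
P(D) = 1/1000
P(+|D) = 95/100 = 19/20
P(+|D') = 1/100
P(+) = P(+|D)P(D) + P(+|D')P(D')
     = \frac{19}{20} × \frac{1}{1000} + \frac{1}{100} × \frac{999}{1000}
     = \frac{547}{50000}
P(D|+) = P(+|D)P(D)/P(+) = \frac{95}{1094}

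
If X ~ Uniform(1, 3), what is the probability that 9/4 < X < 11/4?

P(9/4 < X < 11/4) = ∫_{9/4}^{11/4} f(x) dx
where f(x) = \frac{1}{2}
= \frac{1}{4}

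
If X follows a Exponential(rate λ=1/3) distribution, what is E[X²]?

Using the identity E[X²] = Var(X) + (E[X])²:
E[X] = 3
Var(X) = 9
E[X²] = 9 + (3)²
= 18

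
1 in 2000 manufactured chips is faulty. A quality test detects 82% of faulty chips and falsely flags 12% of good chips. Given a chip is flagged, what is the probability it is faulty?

Let D = the rare event, + = positive/flagged.
P(D) = 1/2000
P(+|D) = 82/100 = 41/50
P(+|D') = 12/100 = 3/25
P(+) = P(+|D)P(D) + P(+|D')P(D')
     = \frac{41}{50} × \frac{1}{2000} + \frac{3}{25} × \frac{1999}{2000}
     = \frac{2407}{20000}
P(D|+) = P(+|D)P(D)/P(+) = \frac{41}{12035}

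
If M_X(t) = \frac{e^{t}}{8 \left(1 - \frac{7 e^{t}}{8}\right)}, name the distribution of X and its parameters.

The MGF M(t) = \frac{e^{t}}{8 \left(1 - \frac{7 e^{t}}{8}\right)} is the standard form for the Geometric distribution.
Comparing with the known MGF formula identifies: Geometric(p=1/8), X = trial number of first success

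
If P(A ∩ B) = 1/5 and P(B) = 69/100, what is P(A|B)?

P(A|B) = P(A ∩ B) / P(B)
= (1/5) / (69/100)
= 20/69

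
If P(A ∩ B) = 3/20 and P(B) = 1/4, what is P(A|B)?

P(A|B) = P(A ∩ B) / P(B)
= (3/20) / (1/4)
= 3/5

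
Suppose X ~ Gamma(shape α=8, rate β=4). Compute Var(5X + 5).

For X ~ Gamma(shape α=8, rate β=4):
Var(X) = \frac{1}{2}
Var(5X + 5) = (5)² × Var(X) = 25 × \frac{1}{2} = \frac{25}{2}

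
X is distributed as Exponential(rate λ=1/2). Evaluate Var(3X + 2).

For X ~ Exponential(rate λ=1/2):
Var(X) = 4
Var(3X + 2) = (3)² × Var(X) = 9 × 4 = 36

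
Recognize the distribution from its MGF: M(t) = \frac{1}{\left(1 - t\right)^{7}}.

The MGF M(t) = \frac{1}{\left(1 - t\right)^{7}} is the standard form for the Gamma distribution.
Comparing with the known MGF formula identifies: Gamma(shape α=7, rate β=1)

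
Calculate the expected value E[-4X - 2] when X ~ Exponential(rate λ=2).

For X ~ Exponential(rate λ=2):
E[X] = \frac{1}{2}
E[-4X - 2] = -4 × E[X] - 2 = -4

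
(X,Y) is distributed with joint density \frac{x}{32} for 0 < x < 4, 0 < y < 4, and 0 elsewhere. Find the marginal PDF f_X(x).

f_X(x) = ∫_0^4 f(x,y) dy
= ∫_0^4 \frac{x}{32} dy
= \frac{x}{8} for 0 < x < 4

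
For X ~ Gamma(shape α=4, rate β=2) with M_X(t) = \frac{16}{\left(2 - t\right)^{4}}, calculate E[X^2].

To find E[X^2], compute M^(2)(0):
M^(1)(t) = \frac{64}{\left(2 - t\right)^{5}}
M^(2)(t) = \frac{320}{\left(2 - t\right)^{6}}
M^(2)(0) = 5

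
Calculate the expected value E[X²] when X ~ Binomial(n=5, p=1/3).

Using the identity E[X²] = Var(X) + (E[X])²:
E[X] = \frac{5}{3}
Var(X) = \frac{10}{9}
E[X²] = \frac{10}{9} + (\frac{5}{3})²
= \frac{35}{9}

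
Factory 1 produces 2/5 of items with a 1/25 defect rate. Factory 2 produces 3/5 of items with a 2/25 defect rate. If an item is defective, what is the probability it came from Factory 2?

Using Bayes' theorem:
P(F1) = 2/5, P(D|F1) = 1/25
P(F2) = 3/5, P(D|F2) = 2/25
P(D) = P(D|F1)P(F1) + P(D|F2)P(F2)
     = \frac{8}{125}
P(F2|D) = P(D|F2)P(F2) / P(D)
= \frac{3}{4}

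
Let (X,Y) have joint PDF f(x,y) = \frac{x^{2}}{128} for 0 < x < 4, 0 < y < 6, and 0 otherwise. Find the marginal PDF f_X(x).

f_X(x) = ∫_0^6 f(x,y) dy
= ∫_0^6 \frac{x^{2}}{128} dy
= \frac{3 x^{2}}{64} for 0 < x < 4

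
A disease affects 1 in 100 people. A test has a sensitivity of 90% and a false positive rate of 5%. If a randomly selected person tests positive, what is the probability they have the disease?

Let D = the rare event, + = positive/flagged.
P(D) = 1/100
P(+|D) = 90/100 = 9/10
P(+|D') = 5/100 = 1/20
P(+) = P(+|D)P(D) + P(+|D')P(D')
     = \frac{9}{10} × \frac{1}{100} + \frac{1}{20} × \frac{99}{100}
     = \frac{117}{2000}
P(D|+) = P(+|D)P(D)/P(+) = \frac{2}{13}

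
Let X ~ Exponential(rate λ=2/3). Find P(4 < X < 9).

P(4 < X < 9) = ∫_{4}^{9} f(x) dx
where f(x) = \frac{2 e^{- \frac{2 x}{3}}}{3}
= - \frac{1}{e^{6}} + e^{- \frac{8}{3}}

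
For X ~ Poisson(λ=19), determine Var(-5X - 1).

For X ~ Poisson(λ=19):
Var(X) = 19
Var(-5X - 1) = (-5)² × Var(X) = 25 × 19 = 475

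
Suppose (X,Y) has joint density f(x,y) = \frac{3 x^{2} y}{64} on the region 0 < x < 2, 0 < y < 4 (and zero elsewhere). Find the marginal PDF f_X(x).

f_X(x) = ∫_0^4 f(x,y) dy
= ∫_0^4 \frac{3 x^{2} y}{64} dy
= \frac{3 x^{2}}{8} for 0 < x < 2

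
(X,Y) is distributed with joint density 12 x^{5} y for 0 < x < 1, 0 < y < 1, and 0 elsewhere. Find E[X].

E[X] = ∫_0^1 ∫_0^1 x × f(x,y) dy dx
= ∫_0^1 ∫_0^1 x × (12 x^{5} y) dy dx
= \frac{6}{7}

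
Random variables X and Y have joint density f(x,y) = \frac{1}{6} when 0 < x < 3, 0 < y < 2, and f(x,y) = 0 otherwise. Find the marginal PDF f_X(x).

f_X(x) = ∫_0^2 f(x,y) dy
= ∫_0^2 \frac{1}{6} dy
= \frac{1}{3} for 0 < x < 3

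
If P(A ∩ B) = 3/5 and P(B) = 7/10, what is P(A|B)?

P(A|B) = P(A ∩ B) / P(B)
= (3/5) / (7/10)
= 6/7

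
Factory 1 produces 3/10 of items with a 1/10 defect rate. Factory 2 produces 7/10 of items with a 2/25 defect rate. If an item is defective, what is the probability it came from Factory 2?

Using Bayes' theorem:
P(F1) = 3/10, P(D|F1) = 1/10
P(F2) = 7/10, P(D|F2) = 2/25
P(D) = P(D|F1)P(F1) + P(D|F2)P(F2)
     = \frac{43}{500}
P(F2|D) = P(D|F2)P(F2) / P(D)
= \frac{28}{43}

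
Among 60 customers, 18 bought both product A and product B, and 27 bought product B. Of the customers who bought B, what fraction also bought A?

P(A ∩ B) = 18/60 = 3/10
P(B) = 27/60 = 9/20
P(A|B) = P(A ∩ B) / P(B) = (3/10) / (9/20) = 2/3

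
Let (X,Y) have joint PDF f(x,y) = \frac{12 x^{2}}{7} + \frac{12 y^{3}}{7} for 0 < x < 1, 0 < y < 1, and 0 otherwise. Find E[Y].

E[Y] = ∫_0^1 ∫_0^1 y × f(x,y) dx dy
= \frac{22}{35}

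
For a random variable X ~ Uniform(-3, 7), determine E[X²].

Using the identity E[X²] = Var(X) + (E[X])²:
E[X] = 2
Var(X) = \frac{25}{3}
E[X²] = \frac{25}{3} + (2)²
= \frac{37}{3}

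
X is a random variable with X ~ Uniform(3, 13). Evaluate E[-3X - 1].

For X ~ Uniform(3, 13):
E[X] = 8
E[-3X - 1] = -3 × E[X] - 1 = -25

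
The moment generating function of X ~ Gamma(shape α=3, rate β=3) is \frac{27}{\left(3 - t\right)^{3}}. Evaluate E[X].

To find E[X], compute M^(1)(0):
M^(1)(t) = \frac{81}{\left(3 - t\right)^{4}}
M^(1)(0) = 1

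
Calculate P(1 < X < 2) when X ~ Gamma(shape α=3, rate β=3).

P(1 < X < 2) = ∫_{1}^{2} f(x) dx
where f(x) = \frac{27 x^{2} e^{- 3 x}}{2}
= \frac{-50 + 17 e^{3}}{2 e^{6}}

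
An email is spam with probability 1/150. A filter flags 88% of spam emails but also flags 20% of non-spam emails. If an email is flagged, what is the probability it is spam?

Let D = the rare event, + = positive/flagged.
P(D) = 1/150
P(+|D) = 88/100 = 22/25
P(+|D') = 20/100 = 1/5
P(+) = P(+|D)P(D) + P(+|D')P(D')
     = \frac{22}{25} × \frac{1}{150} + \frac{1}{5} × \frac{149}{150}
     = \frac{767}{3750}
P(D|+) = P(+|D)P(D)/P(+) = \frac{22}{767}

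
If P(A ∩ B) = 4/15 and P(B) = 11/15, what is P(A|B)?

P(A|B) = P(A ∩ B) / P(B)
= (4/15) / (11/15)
= 4/11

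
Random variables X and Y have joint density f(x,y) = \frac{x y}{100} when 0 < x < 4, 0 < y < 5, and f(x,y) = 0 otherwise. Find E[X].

f_X(x) = ∫_0^5 \frac{x y}{100} dy = \frac{x}{8}
E[X] = ∫_0^4 x × (\frac{x}{8}) dx = \frac{8}{3}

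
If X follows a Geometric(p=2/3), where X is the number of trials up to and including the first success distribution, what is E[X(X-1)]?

E[X(X-1)] = E[X² - X] = E[X²] - E[X]
E[X] = \frac{3}{2}
E[X²] = Var(X) + (E[X])² = \frac{3}{4} + (\frac{3}{2})² = 3
E[X(X-1)] = 3 - \frac{3}{2} = \frac{3}{2}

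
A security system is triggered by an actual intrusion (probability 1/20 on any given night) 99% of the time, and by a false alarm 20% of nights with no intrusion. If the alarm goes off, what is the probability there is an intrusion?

Let D = the rare event, + = positive/flagged.
P(D) = 1/20
P(+|D) = 99/100
P(+|D') = 20/100 = 1/5
P(+) = P(+|D)P(D) + P(+|D')P(D')
     = \frac{99}{100} × \frac{1}{20} + \frac{1}{5} × \frac{19}{20}
     = \frac{479}{2000}
P(D|+) = P(+|D)P(D)/P(+) = \frac{99}{479}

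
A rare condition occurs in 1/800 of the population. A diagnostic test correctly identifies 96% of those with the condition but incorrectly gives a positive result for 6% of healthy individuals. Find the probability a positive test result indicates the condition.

Let D = the rare event, + = positive/flagged.
P(D) = 1/800
P(+|D) = 96/100 = 24/25
P(+|D') = 6/100 = 3/50
P(+) = P(+|D)P(D) + P(+|D')P(D')
     = \frac{24}{25} × \frac{1}{800} + \frac{3}{50} × \frac{799}{800}
     = \frac{489}{8000}
P(D|+) = P(+|D)P(D)/P(+) = \frac{16}{815}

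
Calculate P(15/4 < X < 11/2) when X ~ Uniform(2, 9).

P(15/4 < X < 11/2) = ∫_{15/4}^{11/2} f(x) dx
where f(x) = \frac{1}{7}
= \frac{1}{4}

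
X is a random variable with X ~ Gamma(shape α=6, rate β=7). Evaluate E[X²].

Using the identity E[X²] = Var(X) + (E[X])²:
E[X] = \frac{6}{7}
Var(X) = \frac{6}{49}
E[X²] = \frac{6}{49} + (\frac{6}{7})²
= \frac{6}{7}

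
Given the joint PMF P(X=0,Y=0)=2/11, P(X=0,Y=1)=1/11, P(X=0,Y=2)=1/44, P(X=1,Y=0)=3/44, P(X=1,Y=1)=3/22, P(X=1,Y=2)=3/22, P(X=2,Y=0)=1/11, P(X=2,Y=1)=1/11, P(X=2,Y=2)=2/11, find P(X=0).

P(X=0) = P(X=0,Y=0) + P(X=0,Y=1) + P(X=0,Y=2)
= 2/11 + 1/11 + 1/44
= 13/44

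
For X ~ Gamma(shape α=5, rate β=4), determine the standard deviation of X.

For X ~ Gamma(shape α=5, rate β=4):
Var(X) = \frac{5}{16}
SD(X) = √(Var(X)) = √(\frac{5}{16}) = \frac{\sqrt{5}}{4}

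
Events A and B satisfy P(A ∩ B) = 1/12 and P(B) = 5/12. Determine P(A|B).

P(A|B) = P(A ∩ B) / P(B)
= (1/12) / (5/12)
= 1/5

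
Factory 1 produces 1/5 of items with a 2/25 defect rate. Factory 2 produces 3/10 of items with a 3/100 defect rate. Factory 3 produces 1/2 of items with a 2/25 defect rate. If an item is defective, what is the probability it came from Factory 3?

Using Bayes' theorem:
P(F1) = 1/5, P(D|F1) = 2/25
P(F2) = 3/10, P(D|F2) = 3/100
P(F3) = 1/2, P(D|F3) = 2/25
P(D) = P(D|F1)P(F1) + P(D|F2)P(F2) + P(D|F3)P(F3)
     = \frac{13}{200}
P(F3|D) = P(D|F3)P(F3) / P(D)
= \frac{8}{13}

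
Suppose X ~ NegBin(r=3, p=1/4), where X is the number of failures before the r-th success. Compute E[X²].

Using the identity E[X²] = Var(X) + (E[X])²:
E[X] = 9
Var(X) = 36
E[X²] = 36 + (9)²
= 117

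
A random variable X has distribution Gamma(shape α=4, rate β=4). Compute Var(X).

For X ~ Gamma(shape α=4, rate β=4):
Var(X) = \frac{1}{4}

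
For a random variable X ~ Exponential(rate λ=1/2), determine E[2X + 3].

For X ~ Exponential(rate λ=1/2):
E[X] = 2
E[2X + 3] = 2 × E[X] + 3 = 7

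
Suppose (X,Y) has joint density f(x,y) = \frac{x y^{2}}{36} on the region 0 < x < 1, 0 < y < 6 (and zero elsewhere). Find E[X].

f_X(x) = ∫_0^6 \frac{x y^{2}}{36} dy = 2 x
E[X] = ∫_0^1 x × (2 x) dx = \frac{2}{3}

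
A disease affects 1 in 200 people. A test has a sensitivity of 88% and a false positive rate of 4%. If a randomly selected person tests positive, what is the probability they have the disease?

Let D = the rare event, + = positive/flagged.
P(D) = 1/200
P(+|D) = 88/100 = 22/25
P(+|D') = 4/100 = 1/25
P(+) = P(+|D)P(D) + P(+|D')P(D')
     = \frac{22}{25} × \frac{1}{200} + \frac{1}{25} × \frac{199}{200}
     = \frac{221}{5000}
P(D|+) = P(+|D)P(D)/P(+) = \frac{22}{221}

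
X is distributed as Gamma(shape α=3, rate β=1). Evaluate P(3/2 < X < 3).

P(3/2 < X < 3) = ∫_{3/2}^{3} f(x) dx
where f(x) = \frac{x^{2} e^{- x}}{2}
= - \frac{17}{2 e^{3}} + \frac{29}{8 e^{\frac{3}{2}}}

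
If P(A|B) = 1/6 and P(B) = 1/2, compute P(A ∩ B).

By definition, P(A|B) = P(A ∩ B) / P(B)
So P(A ∩ B) = P(A|B) × P(B)
= 1/6 × 1/2
= 1/12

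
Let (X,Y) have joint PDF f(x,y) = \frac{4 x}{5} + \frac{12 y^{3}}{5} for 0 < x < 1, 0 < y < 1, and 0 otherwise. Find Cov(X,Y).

E[XY] = ∫∫ xy × f(x,y) dx dy = \frac{28}{75}
E[X] = \frac{17}{30}
E[Y] = \frac{17}{25}
Cov(X,Y) = E[XY] - E[X]E[Y] = - \frac{3}{250}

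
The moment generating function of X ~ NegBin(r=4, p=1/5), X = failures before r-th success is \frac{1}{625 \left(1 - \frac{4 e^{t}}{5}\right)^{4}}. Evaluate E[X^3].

To find E[X^3], compute M^(3)(0):
M^(1)(t) = \frac{16 e^{t}}{3125 \left(1 - \frac{4 e^{t}}{5}\right)^{5}}
M^(2)(t) = \frac{16 e^{t}}{3125 \left(1 - \frac{4 e^{t}}{5}\right)^{5}} + \frac{64 e^{2 t}}{3125 \left(1 - \frac{4 e^{t}}{5}\right)^{6}}
M^(3)(t) = \frac{16 e^{t}}{3125 \left(1 - \frac{4 e^{t}}{5}\right)^{5}} + \frac{192 e^{2 t}}{3125 \left(1 - \frac{4 e^{t}}{5}\right)^{6}} + \frac{1536 e^{3 t}}{15625 \left(1 - \frac{4 e^{t}}{5}\right)^{7}}
M^(3)(0) = 8656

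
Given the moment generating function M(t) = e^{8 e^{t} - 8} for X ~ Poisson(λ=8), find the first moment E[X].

To find E[X], compute M^(1)(0):
M^(1)(t) = 8 e^{t} e^{8 e^{t} - 8}
M^(1)(0) = 8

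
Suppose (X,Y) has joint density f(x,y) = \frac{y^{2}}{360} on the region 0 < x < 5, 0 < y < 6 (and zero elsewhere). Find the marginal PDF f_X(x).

f_X(x) = ∫_0^6 f(x,y) dy
= ∫_0^6 \frac{y^{2}}{360} dy
= \frac{1}{5} for 0 < x < 5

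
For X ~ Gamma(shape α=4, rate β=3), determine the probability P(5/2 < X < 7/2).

P(5/2 < X < 7/2) = ∫_{5/2}^{7/2} f(x) dx
where f(x) = \frac{27 x^{3} e^{- 3 x}}{2}
= \frac{-4153 + 1711 e^{3}}{16 e^{\frac{21}{2}}}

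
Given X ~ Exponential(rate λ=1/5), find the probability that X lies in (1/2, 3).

P(1/2 < X < 3) = ∫_{1/2}^{3} f(x) dx
where f(x) = \frac{e^{- \frac{x}{5}}}{5}
= - \frac{1}{e^{\frac{3}{5}}} + e^{- \frac{1}{10}}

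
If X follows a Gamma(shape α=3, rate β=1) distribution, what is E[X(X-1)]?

E[X(X-1)] = E[X² - X] = E[X²] - E[X]
E[X] = 3
E[X²] = Var(X) + (E[X])² = 3 + (3)² = 12
E[X(X-1)] = 12 - 3 = 9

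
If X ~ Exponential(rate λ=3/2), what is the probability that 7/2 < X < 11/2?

P(7/2 < X < 11/2) = ∫_{7/2}^{11/2} f(x) dx
where f(x) = \frac{3 e^{- \frac{3 x}{2}}}{2}
= - \frac{1 - e^{3}}{e^{\frac{33}{4}}}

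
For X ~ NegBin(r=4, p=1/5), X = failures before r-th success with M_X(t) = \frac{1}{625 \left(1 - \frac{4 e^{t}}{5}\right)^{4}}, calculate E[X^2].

To find E[X^2], compute M^(2)(0):
M^(1)(t) = \frac{16 e^{t}}{3125 \left(1 - \frac{4 e^{t}}{5}\right)^{5}}
M^(2)(t) = \frac{16 e^{t}}{3125 \left(1 - \frac{4 e^{t}}{5}\right)^{5}} + \frac{64 e^{2 t}}{3125 \left(1 - \frac{4 e^{t}}{5}\right)^{6}}
M^(2)(0) = 336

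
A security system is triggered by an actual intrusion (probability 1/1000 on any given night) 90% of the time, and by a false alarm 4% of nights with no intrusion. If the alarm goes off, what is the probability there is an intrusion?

Let D = the rare event, + = positive/flagged.
P(D) = 1/1000
P(+|D) = 90/100 = 9/10
P(+|D') = 4/100 = 1/25
P(+) = P(+|D)P(D) + P(+|D')P(D')
     = \frac{9}{10} × \frac{1}{1000} + \frac{1}{25} × \frac{999}{1000}
     = \frac{2043}{50000}
P(D|+) = P(+|D)P(D)/P(+) = \frac{5}{227}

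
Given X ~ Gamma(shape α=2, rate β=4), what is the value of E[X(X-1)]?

E[X(X-1)] = E[X² - X] = E[X²] - E[X]
E[X] = \frac{1}{2}
E[X²] = Var(X) + (E[X])² = \frac{1}{8} + (\frac{1}{2})² = \frac{3}{8}
E[X(X-1)] = \frac{3}{8} - \frac{1}{2} = - \frac{1}{8}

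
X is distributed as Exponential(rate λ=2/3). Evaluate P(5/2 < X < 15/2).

P(5/2 < X < 15/2) = ∫_{5/2}^{15/2} f(x) dx
where f(x) = \frac{2 e^{- \frac{2 x}{3}}}{3}
= - \frac{1}{e^{5}} + e^{- \frac{5}{3}}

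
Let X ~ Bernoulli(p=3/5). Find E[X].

For X ~ Bernoulli(p=3/5), the expected value is:
E[X] = \frac{3}{5}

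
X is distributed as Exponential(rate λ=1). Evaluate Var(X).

For X ~ Exponential(rate λ=1):
Var(X) = 1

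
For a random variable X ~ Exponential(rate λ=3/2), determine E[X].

For X ~ Exponential(rate λ=3/2), the expected value is:
E[X] = \frac{2}{3}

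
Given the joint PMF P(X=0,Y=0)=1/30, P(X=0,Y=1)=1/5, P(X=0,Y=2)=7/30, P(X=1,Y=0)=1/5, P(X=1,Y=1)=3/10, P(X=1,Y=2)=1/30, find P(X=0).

P(X=0) = P(X=0,Y=0) + P(X=0,Y=1) + P(X=0,Y=2)
= 1/30 + 1/5 + 7/30
= 7/15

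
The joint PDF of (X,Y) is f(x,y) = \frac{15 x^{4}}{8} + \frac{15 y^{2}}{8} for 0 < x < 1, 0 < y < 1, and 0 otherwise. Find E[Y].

E[Y] = ∫_0^1 ∫_0^1 y × f(x,y) dx dy
= \frac{21}{32}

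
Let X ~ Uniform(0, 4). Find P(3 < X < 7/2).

P(3 < X < 7/2) = ∫_{3}^{7/2} f(x) dx
where f(x) = \frac{1}{4}
= \frac{1}{8}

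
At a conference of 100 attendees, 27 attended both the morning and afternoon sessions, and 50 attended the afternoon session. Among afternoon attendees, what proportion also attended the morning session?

P(A ∩ B) = 27/100
P(B) = 50/100 = 1/2
P(A|B) = P(A ∩ B) / P(B) = (27/100) / (1/2) = 27/50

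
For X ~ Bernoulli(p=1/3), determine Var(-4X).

For X ~ Bernoulli(p=1/3):
Var(X) = \frac{2}{9}
Var(-4X) = (-4)² × Var(X) = 16 × \frac{2}{9} = \frac{32}{9}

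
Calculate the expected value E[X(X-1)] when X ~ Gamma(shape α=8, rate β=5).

E[X(X-1)] = E[X² - X] = E[X²] - E[X]
E[X] = \frac{8}{5}
E[X²] = Var(X) + (E[X])² = \frac{8}{25} + (\frac{8}{5})² = \frac{72}{25}
E[X(X-1)] = \frac{72}{25} - \frac{8}{5} = \frac{32}{25}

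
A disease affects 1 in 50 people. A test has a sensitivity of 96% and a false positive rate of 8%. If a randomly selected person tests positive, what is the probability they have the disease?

Let D = the rare event, + = positive/flagged.
P(D) = 1/50
P(+|D) = 96/100 = 24/25
P(+|D') = 8/100 = 2/25
P(+) = P(+|D)P(D) + P(+|D')P(D')
     = \frac{24}{25} × \frac{1}{50} + \frac{2}{25} × \frac{49}{50}
     = \frac{61}{625}
P(D|+) = P(+|D)P(D)/P(+) = \frac{12}{61}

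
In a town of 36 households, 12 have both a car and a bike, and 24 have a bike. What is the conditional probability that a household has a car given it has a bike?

P(A ∩ B) = 12/36 = 1/3
P(B) = 24/36 = 2/3
P(A|B) = P(A ∩ B) / P(B) = (1/3) / (2/3) = 1/2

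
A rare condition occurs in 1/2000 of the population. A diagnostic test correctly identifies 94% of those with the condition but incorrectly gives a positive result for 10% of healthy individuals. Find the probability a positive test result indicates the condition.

Let D = the rare event, + = positive/flagged.
P(D) = 1/2000
P(+|D) = 94/100 = 47/50
P(+|D') = 10/100 = 1/10
P(+) = P(+|D)P(D) + P(+|D')P(D')
     = \frac{47}{50} × \frac{1}{2000} + \frac{1}{10} × \frac{1999}{2000}
     = \frac{5021}{50000}
P(D|+) = P(+|D)P(D)/P(+) = \frac{47}{10042}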